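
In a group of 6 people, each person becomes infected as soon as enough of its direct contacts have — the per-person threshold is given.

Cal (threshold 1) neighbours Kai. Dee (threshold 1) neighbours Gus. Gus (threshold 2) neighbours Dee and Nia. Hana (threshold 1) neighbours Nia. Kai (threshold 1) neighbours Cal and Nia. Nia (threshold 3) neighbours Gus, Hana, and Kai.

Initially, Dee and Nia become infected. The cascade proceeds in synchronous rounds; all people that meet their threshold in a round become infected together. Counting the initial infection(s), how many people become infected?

Round 1 — Dee, Nia become infected (initial).
Round 2 — checking thresholds:
  Gus: 2 of 2 neighbours ≥ 2, becomes infected.
  Hana: 1 of 1 neighbours ≥ 1, becomes infected.
  Kai: 1 of 2 neighbours ≥ 1, becomes infected.
Round 3 — checking thresholds:
  Cal: 1 of 1 neighbours ≥ 1, becomes infected.
Round 4 — no new infections; cascade stops.

6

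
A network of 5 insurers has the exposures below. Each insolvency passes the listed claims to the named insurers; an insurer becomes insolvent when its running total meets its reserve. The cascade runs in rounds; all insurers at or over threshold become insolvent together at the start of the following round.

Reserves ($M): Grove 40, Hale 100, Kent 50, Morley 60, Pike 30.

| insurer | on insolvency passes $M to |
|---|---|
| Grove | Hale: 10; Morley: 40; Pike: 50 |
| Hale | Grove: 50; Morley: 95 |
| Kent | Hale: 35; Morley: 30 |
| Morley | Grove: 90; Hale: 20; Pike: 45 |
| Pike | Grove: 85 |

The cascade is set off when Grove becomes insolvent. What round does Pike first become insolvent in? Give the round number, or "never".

2

Round 1 — Grove becomes insolvent (initial).
  Hale: +10 → 10 < 100
  Morley: +40 → 40 < 60
  Pike: +50 → 50 ≥ 30
Round 2 — Pike becomes insolvent.
No further insolvencies.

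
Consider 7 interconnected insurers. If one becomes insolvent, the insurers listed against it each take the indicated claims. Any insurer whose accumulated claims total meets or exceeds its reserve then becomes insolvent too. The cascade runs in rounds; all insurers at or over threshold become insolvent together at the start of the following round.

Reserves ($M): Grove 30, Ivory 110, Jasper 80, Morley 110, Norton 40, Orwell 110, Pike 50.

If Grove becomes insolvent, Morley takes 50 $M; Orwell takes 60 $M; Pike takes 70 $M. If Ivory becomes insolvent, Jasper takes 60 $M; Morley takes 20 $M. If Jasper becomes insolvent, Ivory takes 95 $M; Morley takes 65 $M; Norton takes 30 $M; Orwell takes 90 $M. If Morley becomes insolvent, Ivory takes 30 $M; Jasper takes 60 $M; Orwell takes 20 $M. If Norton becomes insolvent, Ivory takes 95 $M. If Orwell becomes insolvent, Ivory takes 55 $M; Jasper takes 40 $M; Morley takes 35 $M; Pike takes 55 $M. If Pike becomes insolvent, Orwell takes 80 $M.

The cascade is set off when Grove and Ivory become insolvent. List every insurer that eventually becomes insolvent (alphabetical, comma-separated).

Grove, Ivory, Jasper, Morley, Orwell, Pike

Round 1 — Grove, Ivory become insolvent (initial).
  Jasper: +60 → 60 < 80
  Morley: +50+20 → 70 < 110
  Orwell: +60 → 60 < 110
  Pike: +70 → 70 ≥ 50
Round 2 — Pike becomes insolvent.
  Orwell: +80 → 140 ≥ 110
Round 3 — Orwell becomes insolvent.
  Jasper: +40 → 100 ≥ 80
  Morley: +35 → 105 < 110
Round 4 — Jasper becomes insolvent.
  Morley: +65 → 170 ≥ 110
  Norton: +30 → 30 < 40
Round 5 — Morley becomes insolvent.
No further insolvencies.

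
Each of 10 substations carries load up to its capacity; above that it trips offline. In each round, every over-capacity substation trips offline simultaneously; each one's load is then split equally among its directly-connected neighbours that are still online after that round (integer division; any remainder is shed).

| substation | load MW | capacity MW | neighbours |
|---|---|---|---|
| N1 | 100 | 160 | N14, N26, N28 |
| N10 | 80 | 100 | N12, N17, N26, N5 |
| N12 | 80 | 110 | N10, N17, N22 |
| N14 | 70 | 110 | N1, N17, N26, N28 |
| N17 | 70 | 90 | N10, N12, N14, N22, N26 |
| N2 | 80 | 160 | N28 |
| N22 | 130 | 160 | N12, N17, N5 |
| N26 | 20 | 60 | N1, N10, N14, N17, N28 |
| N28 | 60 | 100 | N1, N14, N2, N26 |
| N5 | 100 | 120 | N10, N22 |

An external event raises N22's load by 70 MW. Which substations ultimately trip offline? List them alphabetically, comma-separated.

Round 1 — N22 at 200 > 160. N22 trips offline.
  N22 sheds 200 MW to N12, N17, N5: 66 each (2 lost).
    N12: 80+66 = 146 > 110
    N17: 70+66 = 136 > 90
    N5: 100+66 = 166 > 120
Round 2 — N12, N17, N5 trip offline.
  N12 sheds 146 MW to N10: 146 each.
    N10: 80+146 = 226 > 100
  N17 sheds 136 MW to N10, N14, N26: 45 each (1 lost).
    N10: 226+45 = 271 > 100
    N14: 70+45 = 115 > 110
    N26: 20+45 = 65 > 60
  N5 sheds 166 MW to N10: 166 each.
    N10: 271+166 = 437 > 100
Round 3 — N10, N14, N26 trip offline.
  N10 sheds 437 MW: no online neighbours, lost.
  N14 sheds 115 MW to N1, N28: 57 each (1 lost).
    N1: 100+57 = 157 ≤ 160
    N28: 60+57 = 117 > 100
  N26 sheds 65 MW to N1, N28: 32 each (1 lost).
    N1: 157+32 = 189 > 160
    N28: 117+32 = 149 > 100
Round 4 — N1, N28 trip offline.
  N1 sheds 189 MW: no online neighbours, lost.
  N28 sheds 149 MW to N2: 149 each.
    N2: 80+149 = 229 > 160
Round 5 — N2 trips offline.
  N2 sheds 229 MW: no online neighbours, lost.
No further trips.

N1, N10, N12, N14, N17, N2, N22, N26, N28, N5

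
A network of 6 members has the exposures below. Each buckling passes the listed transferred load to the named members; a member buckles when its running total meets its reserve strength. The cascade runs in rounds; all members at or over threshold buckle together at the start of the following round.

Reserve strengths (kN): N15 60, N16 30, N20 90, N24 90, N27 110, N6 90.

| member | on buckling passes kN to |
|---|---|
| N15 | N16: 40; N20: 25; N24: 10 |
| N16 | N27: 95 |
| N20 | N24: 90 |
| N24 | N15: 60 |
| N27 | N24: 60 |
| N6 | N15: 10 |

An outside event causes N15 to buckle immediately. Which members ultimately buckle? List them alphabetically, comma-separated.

Round 1 — N15 buckles (initial).
  N16: +40 → 40 ≥ 30
  N20: +25 → 25 < 90
  N24: +10 → 10 < 90
Round 2 — N16 buckles.
  N27: +95 → 95 < 110
No further bucklings.

N15, N16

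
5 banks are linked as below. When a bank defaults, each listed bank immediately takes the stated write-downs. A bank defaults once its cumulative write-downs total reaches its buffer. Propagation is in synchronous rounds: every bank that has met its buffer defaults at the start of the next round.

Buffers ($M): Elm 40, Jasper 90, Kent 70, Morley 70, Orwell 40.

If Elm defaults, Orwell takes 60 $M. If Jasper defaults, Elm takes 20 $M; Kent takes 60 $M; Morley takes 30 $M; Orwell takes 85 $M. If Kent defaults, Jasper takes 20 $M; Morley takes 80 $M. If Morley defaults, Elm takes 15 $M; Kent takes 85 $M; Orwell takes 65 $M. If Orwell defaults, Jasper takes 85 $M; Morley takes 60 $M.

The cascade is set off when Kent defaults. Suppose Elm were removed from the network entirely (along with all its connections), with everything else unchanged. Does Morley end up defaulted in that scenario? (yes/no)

With Elm removed:
Round 1 — Kent defaults (initial).
  Jasper: +20 → 20 < 90
  Morley: +80 → 80 ≥ 70
Round 2 — Morley defaults.
  Orwell: +65 → 65 ≥ 40
Round 3 — Orwell defaults.
  Jasper: +85 → 105 ≥ 90
Round 4 — Jasper defaults.
No further defaults.

yes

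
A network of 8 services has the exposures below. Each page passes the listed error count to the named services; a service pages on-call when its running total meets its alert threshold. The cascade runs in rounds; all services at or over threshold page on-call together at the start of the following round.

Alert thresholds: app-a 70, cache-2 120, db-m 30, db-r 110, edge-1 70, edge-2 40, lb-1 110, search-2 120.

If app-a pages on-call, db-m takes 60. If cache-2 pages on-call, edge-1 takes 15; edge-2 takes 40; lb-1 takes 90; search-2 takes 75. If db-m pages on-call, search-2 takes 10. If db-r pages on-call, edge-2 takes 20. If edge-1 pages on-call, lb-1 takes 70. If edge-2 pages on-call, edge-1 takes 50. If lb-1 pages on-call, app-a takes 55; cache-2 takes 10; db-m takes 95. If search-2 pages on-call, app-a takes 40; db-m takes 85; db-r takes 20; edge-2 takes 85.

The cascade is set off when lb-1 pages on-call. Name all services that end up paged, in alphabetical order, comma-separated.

db-m, lb-1

Round 1 — lb-1 pages on-call (initial).
  app-a: +55 → 55 < 70
  cache-2: +10 → 10 < 120
  db-m: +95 → 95 ≥ 30
Round 2 — db-m pages on-call.
  search-2: +10 → 10 < 120
No further pages.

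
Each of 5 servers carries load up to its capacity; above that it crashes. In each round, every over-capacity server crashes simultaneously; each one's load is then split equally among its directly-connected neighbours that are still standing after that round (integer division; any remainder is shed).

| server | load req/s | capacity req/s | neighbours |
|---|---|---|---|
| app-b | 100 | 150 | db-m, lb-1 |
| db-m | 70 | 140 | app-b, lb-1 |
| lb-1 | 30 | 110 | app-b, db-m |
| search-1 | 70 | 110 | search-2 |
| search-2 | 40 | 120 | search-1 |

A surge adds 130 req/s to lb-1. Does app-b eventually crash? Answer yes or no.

yes

Round 1 — lb-1 at 160 > 110. lb-1 crashes.
  lb-1 sheds 160 req/s to app-b, db-m: 80 each.
    app-b: 100+80 = 180 > 150
    db-m: 70+80 = 150 > 140
Round 2 — app-b, db-m crash.
  app-b sheds 180 req/s: no online neighbours, lost.
  db-m sheds 150 req/s: no online neighbours, lost.
No further crashes.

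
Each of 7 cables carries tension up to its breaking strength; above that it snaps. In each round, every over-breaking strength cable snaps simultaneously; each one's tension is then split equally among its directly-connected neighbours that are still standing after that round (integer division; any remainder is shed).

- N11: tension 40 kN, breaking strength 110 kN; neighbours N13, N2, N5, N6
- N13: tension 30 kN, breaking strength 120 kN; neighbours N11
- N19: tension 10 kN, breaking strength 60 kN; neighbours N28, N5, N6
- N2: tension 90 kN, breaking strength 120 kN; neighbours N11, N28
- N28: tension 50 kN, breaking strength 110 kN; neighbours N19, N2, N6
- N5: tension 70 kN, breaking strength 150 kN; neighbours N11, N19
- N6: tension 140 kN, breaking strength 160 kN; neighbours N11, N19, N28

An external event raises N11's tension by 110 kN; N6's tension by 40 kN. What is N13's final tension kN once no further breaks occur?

80

Round 1 — N11 at 150 > 110; N6 at 180 > 160. N11, N6 snap.
  N11 sheds 150 kN to N13, N2, N5: 50 each.
    N13: 30+50 = 80 ≤ 120
    N2: 90+50 = 140 > 120
    N5: 70+50 = 120 ≤ 150
  N6 sheds 180 kN to N19, N28: 90 each.
    N19: 10+90 = 100 > 60
    N28: 50+90 = 140 > 110
Round 2 — N19, N2, N28 snap.
  N19 sheds 100 kN to N5: 100 each.
    N5: 120+100 = 220 > 150
  N2 sheds 140 kN: no online neighbours, lost.
  N28 sheds 140 kN: no online neighbours, lost.
Round 3 — N5 snaps.
  N5 sheds 220 kN: no online neighbours, lost.
No further breaks.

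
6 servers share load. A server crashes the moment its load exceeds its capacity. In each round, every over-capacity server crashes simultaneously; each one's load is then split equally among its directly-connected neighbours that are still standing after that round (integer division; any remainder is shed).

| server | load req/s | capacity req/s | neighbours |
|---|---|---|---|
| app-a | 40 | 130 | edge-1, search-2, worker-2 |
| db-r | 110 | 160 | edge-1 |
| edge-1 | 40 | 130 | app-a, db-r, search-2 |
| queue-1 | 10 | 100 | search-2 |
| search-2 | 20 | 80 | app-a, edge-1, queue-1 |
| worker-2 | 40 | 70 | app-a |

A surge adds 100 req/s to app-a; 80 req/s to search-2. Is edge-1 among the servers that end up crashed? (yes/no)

yes

Round 1 — app-a at 140 > 130; search-2 at 100 > 80. app-a, search-2 crash.
  app-a sheds 140 req/s to edge-1, worker-2: 70 each.
    edge-1: 40+70 = 110 ≤ 130
    worker-2: 40+70 = 110 > 70
  search-2 sheds 100 req/s to edge-1, queue-1: 50 each.
    edge-1: 110+50 = 160 > 130
    queue-1: 10+50 = 60 ≤ 100
Round 2 — edge-1, worker-2 crash.
  edge-1 sheds 160 req/s to db-r: 160 each.
    db-r: 110+160 = 270 > 160
  worker-2 sheds 110 req/s: no online neighbours, lost.
Round 3 — db-r crashes.
  db-r sheds 270 req/s: no online neighbours, lost.
No further crashes.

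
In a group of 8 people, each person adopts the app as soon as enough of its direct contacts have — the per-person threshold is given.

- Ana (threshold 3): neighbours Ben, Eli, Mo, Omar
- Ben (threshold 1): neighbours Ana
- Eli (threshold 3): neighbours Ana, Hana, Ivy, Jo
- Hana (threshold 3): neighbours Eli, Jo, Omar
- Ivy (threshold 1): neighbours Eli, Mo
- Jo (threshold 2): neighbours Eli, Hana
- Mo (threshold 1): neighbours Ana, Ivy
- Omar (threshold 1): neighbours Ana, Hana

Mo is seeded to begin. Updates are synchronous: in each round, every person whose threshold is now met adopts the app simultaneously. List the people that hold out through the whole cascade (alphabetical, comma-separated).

Round 1 — Mo adopts the app (initial).
Round 2 — checking thresholds:
  Ana: 1 of 4 neighbours < 3, holds.
  Ivy: 1 of 2 neighbours ≥ 1, adopts the app.
Round 3 — no new adoptions; cascade stops.

Ana, Ben, Eli, Hana, Jo, Omar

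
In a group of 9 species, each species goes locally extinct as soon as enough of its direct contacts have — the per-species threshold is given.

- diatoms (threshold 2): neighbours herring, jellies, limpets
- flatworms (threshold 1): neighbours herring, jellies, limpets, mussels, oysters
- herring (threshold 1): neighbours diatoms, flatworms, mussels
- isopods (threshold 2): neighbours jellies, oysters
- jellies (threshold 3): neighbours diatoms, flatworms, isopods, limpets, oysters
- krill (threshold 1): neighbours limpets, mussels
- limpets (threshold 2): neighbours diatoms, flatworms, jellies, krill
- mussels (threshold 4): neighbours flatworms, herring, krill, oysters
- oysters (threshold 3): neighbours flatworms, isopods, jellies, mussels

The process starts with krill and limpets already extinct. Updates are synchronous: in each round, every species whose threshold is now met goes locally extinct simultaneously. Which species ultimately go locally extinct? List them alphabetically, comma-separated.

diatoms, flatworms, herring, jellies, krill, limpets

Round 1 — krill, limpets go locally extinct (initial).
Round 2 — checking thresholds:
  diatoms: 1 of 3 neighbours < 2, below threshold.
  flatworms: 1 of 5 neighbours ≥ 1, goes locally extinct.
  jellies: 1 of 5 neighbours < 3, below threshold.
  mussels: 1 of 4 neighbours < 4, below threshold.
Round 3 — checking thresholds:
  diatoms: 1 of 3 neighbours < 2, below threshold.
  herring: 1 of 3 neighbours ≥ 1, goes locally extinct.
  jellies: 2 of 5 neighbours < 3, below threshold.
  mussels: 2 of 4 neighbours < 4, below threshold.
  oysters: 1 of 4 neighbours < 3, below threshold.
Round 4 — checking thresholds:
  diatoms: 2 of 3 neighbours ≥ 2, goes locally extinct.
  jellies: 2 of 5 neighbours < 3, below threshold.
  mussels: 3 of 4 neighbours < 4, below threshold.
  oysters: 1 of 4 neighbours < 3, below threshold.
Round 5 — checking thresholds:
  jellies: 3 of 5 neighbours ≥ 3, goes locally extinct.
  mussels: 3 of 4 neighbours < 4, below threshold.
  oysters: 1 of 4 neighbours < 3, below threshold.
Round 6 — no new extinctions; cascade stops.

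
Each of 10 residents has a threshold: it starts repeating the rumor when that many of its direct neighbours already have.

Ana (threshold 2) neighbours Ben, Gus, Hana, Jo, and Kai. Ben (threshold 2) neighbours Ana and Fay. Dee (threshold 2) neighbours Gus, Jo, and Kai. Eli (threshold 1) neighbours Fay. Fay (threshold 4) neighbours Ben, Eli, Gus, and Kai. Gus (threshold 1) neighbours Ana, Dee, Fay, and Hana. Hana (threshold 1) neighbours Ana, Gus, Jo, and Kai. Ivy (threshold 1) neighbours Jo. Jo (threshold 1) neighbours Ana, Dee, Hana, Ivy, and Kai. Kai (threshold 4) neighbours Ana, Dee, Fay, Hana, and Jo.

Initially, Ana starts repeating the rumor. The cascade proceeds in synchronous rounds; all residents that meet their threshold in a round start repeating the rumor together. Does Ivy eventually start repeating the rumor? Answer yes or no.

yes

Round 1 — Ana starts repeating the rumor (initial).
Round 2 — checking thresholds:
  Ben: 1 of 2 neighbours < 2, below threshold.
  Gus: 1 of 4 neighbours ≥ 1, starts repeating the rumor.
  Hana: 1 of 4 neighbours ≥ 1, starts repeating the rumor.
  Jo: 1 of 5 neighbours ≥ 1, starts repeating the rumor.
  Kai: 1 of 5 neighbours < 4, below threshold.
Round 3 — checking thresholds:
  Ben: 1 of 2 neighbours < 2, below threshold.
  Dee: 2 of 3 neighbours ≥ 2, starts repeating the rumor.
  Fay: 1 of 4 neighbours < 4, below threshold.
  Ivy: 1 of 1 neighbours ≥ 1, starts repeating the rumor.
  Kai: 3 of 5 neighbours < 4, below threshold.
Round 4 — checking thresholds:
  Ben: 1 of 2 neighbours < 2, below threshold.
  Fay: 1 of 4 neighbours < 4, below threshold.
  Kai: 4 of 5 neighbours ≥ 4, starts repeating the rumor.
Round 5 — no new spreads; cascade stops.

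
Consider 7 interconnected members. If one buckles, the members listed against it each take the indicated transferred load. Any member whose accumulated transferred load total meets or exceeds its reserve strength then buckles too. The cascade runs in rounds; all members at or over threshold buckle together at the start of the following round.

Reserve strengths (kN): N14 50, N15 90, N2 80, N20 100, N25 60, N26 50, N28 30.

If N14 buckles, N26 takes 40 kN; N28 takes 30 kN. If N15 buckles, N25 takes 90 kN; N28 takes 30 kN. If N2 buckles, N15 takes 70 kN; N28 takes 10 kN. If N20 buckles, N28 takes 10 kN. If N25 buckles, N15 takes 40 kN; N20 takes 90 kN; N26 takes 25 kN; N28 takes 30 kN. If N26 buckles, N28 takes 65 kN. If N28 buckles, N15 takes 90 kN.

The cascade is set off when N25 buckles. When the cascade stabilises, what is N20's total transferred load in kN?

90

Round 1 — N25 buckles (initial).
  N15: +40 → 40 < 90
  N20: +90 → 90 < 100
  N26: +25 → 25 < 50
  N28: +30 → 30 ≥ 30
Round 2 — N28 buckles.
  N15: +90 → 130 ≥ 90
Round 3 — N15 buckles.
No further bucklings.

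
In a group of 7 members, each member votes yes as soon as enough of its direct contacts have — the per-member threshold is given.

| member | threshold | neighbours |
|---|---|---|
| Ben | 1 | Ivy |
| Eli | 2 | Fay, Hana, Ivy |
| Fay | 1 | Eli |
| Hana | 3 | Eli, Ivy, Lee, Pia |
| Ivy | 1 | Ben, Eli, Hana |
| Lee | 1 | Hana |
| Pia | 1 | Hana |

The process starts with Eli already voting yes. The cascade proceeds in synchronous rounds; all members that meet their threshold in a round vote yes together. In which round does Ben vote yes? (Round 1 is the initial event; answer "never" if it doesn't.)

Round 1 — Eli votes yes (initial).
Round 2 — checking thresholds:
  Fay: 1 of 1 neighbours ≥ 1, votes yes.
  Hana: 1 of 4 neighbours < 3, holds.
  Ivy: 1 of 3 neighbours ≥ 1, votes yes.
Round 3 — checking thresholds:
  Ben: 1 of 1 neighbours ≥ 1, votes yes.
  Hana: 2 of 4 neighbours < 3, holds.
Round 4 — no new yes votes; cascade stops.

3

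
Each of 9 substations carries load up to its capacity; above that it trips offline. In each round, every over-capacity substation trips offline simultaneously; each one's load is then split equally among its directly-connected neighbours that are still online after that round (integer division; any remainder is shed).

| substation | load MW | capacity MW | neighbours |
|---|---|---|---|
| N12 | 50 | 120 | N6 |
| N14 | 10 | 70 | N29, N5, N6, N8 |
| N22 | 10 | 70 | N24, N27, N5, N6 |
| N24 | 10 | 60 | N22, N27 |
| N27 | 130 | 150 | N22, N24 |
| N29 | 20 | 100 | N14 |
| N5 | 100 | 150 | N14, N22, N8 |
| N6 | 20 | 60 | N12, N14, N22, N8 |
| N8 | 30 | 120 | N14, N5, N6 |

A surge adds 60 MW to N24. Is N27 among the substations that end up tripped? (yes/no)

Round 1 — N24 at 70 > 60. N24 trips offline.
  N24 sheds 70 MW to N22, N27: 35 each.
    N22: 10+35 = 45 ≤ 70
    N27: 130+35 = 165 > 150
Round 2 — N27 trips offline.
  N27 sheds 165 MW to N22: 165 each.
    N22: 45+165 = 210 > 70
Round 3 — N22 trips offline.
  N22 sheds 210 MW to N5, N6: 105 each.
    N5: 100+105 = 205 > 150
    N6: 20+105 = 125 > 60
Round 4 — N5, N6 trip offline.
  N5 sheds 205 MW to N14, N8: 102 each (1 lost).
    N14: 10+102 = 112 > 70
    N8: 30+102 = 132 > 120
  N6 sheds 125 MW to N12, N14, N8: 41 each (2 lost).
    N12: 50+41 = 91 ≤ 120
    N14: 112+41 = 153 > 70
    N8: 132+41 = 173 > 120
Round 5 — N14, N8 trip offline.
  N14 sheds 153 MW to N29: 153 each.
    N29: 20+153 = 173 > 100
  N8 sheds 173 MW: no online neighbours, lost.
Round 6 — N29 trips offline.
  N29 sheds 173 MW: no online neighbours, lost.
No further trips.

yes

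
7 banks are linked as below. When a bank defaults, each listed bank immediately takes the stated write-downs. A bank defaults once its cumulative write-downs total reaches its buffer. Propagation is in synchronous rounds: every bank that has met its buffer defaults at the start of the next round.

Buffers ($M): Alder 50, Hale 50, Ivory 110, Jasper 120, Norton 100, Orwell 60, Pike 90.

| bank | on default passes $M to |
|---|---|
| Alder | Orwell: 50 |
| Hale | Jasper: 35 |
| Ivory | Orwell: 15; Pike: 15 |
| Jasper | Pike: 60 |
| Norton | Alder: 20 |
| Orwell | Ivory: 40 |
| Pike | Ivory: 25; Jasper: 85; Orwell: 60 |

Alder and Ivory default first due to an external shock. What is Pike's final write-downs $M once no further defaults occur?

15

Round 1 — Alder, Ivory default (initial).
  Orwell: +50+15 → 65 ≥ 60
  Pike: +15 → 15 < 90
Round 2 — Orwell defaults.
No further defaults.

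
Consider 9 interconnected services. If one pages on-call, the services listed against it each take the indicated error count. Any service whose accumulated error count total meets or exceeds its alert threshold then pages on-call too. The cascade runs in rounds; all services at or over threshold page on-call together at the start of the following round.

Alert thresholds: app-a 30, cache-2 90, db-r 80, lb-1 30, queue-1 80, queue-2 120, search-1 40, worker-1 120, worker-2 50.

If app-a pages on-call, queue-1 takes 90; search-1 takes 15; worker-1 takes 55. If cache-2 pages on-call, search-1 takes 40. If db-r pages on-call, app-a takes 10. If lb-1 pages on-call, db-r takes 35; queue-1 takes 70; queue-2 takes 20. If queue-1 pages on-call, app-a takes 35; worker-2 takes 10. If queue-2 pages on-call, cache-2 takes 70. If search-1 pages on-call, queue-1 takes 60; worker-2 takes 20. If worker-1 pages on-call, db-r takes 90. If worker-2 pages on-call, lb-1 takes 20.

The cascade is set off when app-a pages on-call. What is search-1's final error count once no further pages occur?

Round 1 — app-a pages on-call (initial).
  queue-1: +90 → 90 ≥ 80
  search-1: +15 → 15 < 40
  worker-1: +55 → 55 < 120
Round 2 — queue-1 pages on-call.
  worker-2: +10 → 10 < 50
No further pages.

15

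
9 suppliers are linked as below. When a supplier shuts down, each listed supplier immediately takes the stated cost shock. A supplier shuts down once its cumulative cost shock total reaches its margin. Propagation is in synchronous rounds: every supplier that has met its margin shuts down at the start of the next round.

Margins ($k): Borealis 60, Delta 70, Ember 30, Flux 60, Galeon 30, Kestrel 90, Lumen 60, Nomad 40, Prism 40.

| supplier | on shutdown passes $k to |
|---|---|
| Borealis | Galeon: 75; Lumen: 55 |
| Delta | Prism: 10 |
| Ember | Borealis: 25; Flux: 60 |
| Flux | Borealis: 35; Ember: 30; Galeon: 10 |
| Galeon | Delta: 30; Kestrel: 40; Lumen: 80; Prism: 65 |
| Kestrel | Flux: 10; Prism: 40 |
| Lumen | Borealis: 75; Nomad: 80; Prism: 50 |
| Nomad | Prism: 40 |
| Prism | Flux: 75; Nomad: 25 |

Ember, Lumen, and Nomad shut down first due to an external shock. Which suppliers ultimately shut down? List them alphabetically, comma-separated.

Borealis, Ember, Flux, Galeon, Lumen, Nomad, Prism

Round 1 — Ember, Lumen, Nomad shut down (initial).
  Borealis: +25+75 → 100 ≥ 60
  Flux: +60 → 60 ≥ 60
  Prism: +50+40 → 90 ≥ 40
Round 2 — Borealis, Flux, Prism shut down.
  Galeon: +75+10 → 85 ≥ 30
Round 3 — Galeon shuts down.
  Delta: +30 → 30 < 70
  Kestrel: +40 → 40 < 90
No further shutdowns.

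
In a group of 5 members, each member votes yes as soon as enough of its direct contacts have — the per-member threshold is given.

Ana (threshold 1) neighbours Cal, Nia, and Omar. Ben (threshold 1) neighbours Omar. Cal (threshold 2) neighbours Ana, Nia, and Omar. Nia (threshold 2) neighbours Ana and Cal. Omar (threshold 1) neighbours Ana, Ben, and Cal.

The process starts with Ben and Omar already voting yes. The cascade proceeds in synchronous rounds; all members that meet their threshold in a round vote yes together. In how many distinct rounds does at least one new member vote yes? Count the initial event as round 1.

4

Round 1 — Ben, Omar vote yes (initial).
Round 2 — checking thresholds:
  Ana: 1 of 3 neighbours ≥ 1, votes yes.
  Cal: 1 of 3 neighbours < 2, not yet.
Round 3 — checking thresholds:
  Cal: 2 of 3 neighbours ≥ 2, votes yes.
  Nia: 1 of 2 neighbours < 2, not yet.
Round 4 — checking thresholds:
  Nia: 2 of 2 neighbours ≥ 2, votes yes.
Round 5 — no new yes votes; cascade stops.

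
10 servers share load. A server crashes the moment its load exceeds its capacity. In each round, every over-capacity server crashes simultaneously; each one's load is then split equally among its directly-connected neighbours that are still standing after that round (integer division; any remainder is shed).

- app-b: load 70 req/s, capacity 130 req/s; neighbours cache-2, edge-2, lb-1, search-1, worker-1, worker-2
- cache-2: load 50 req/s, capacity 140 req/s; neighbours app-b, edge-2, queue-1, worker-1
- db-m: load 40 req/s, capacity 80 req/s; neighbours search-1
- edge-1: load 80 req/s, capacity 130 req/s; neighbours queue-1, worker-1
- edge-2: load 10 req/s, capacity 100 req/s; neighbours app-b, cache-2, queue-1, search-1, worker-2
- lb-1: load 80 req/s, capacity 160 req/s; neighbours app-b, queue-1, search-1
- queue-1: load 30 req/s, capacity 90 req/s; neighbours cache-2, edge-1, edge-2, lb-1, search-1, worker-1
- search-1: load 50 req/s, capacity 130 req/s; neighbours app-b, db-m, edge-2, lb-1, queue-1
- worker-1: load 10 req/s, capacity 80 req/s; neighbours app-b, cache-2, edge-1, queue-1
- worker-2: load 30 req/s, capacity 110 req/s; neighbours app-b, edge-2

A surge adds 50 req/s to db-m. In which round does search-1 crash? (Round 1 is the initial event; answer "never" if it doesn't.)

2

Round 1 — db-m at 90 > 80. db-m crashes.
  db-m sheds 90 req/s to search-1: 90 each.
    search-1: 50+90 = 140 > 130
Round 2 — search-1 crashes.
  search-1 sheds 140 req/s to app-b, edge-2, lb-1, queue-1: 35 each.
    app-b: 70+35 = 105 ≤ 130
    edge-2: 10+35 = 45 ≤ 100
    lb-1: 80+35 = 115 ≤ 160
    queue-1: 30+35 = 65 ≤ 90
No further crashes.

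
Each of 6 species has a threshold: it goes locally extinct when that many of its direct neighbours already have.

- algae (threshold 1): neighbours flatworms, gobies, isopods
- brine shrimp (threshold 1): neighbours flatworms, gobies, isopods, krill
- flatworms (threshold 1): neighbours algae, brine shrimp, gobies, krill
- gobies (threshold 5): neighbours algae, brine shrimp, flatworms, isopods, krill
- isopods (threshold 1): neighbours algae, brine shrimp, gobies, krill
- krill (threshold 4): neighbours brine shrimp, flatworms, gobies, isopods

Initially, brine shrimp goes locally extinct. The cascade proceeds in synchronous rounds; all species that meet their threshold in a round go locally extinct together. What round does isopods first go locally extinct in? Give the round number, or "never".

Round 1 — brine shrimp goes locally extinct (initial).
Round 2 — checking thresholds:
  flatworms: 1 of 4 neighbours ≥ 1, goes locally extinct.
  gobies: 1 of 5 neighbours < 5, not yet.
  isopods: 1 of 4 neighbours ≥ 1, goes locally extinct.
  krill: 1 of 4 neighbours < 4, not yet.
Round 3 — checking thresholds:
  algae: 2 of 3 neighbours ≥ 1, goes locally extinct.
  gobies: 3 of 5 neighbours < 5, not yet.
  krill: 3 of 4 neighbours < 4, not yet.
Round 4 — no new extinctions; cascade stops.

2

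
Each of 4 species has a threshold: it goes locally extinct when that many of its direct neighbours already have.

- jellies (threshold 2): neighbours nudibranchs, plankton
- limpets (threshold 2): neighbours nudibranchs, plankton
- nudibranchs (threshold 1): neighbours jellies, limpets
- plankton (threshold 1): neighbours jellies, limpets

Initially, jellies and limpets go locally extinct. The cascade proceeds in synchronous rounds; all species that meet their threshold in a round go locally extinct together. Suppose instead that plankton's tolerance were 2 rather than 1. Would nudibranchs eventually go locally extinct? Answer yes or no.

yes

With plankton's tolerance at 2:
Round 1 — jellies, limpets go locally extinct (initial).
Round 2 — checking thresholds:
  nudibranchs: 2 of 2 neighbours ≥ 1, goes locally extinct.
  plankton: 2 of 2 neighbours ≥ 2, goes locally extinct.
Round 3 — no new extinctions; cascade stops.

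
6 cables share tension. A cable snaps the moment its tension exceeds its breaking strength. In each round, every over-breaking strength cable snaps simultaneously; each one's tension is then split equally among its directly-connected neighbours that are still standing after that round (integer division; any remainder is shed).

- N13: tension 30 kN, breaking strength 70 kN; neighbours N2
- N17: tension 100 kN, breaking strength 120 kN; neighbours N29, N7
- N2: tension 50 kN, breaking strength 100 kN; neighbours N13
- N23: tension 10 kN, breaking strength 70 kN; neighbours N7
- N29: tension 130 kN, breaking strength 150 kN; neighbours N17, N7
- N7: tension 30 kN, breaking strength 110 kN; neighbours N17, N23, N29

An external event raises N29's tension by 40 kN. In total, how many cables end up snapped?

Round 1 — N29 at 170 > 150. N29 snaps.
  N29 sheds 170 kN to N17, N7: 85 each.
    N17: 100+85 = 185 > 120
    N7: 30+85 = 115 > 110
Round 2 — N17, N7 snap.
  N17 sheds 185 kN: no online neighbours, lost.
  N7 sheds 115 kN to N23: 115 each.
    N23: 10+115 = 125 > 70
Round 3 — N23 snaps.
  N23 sheds 125 kN: no online neighbours, lost.
No further breaks.

4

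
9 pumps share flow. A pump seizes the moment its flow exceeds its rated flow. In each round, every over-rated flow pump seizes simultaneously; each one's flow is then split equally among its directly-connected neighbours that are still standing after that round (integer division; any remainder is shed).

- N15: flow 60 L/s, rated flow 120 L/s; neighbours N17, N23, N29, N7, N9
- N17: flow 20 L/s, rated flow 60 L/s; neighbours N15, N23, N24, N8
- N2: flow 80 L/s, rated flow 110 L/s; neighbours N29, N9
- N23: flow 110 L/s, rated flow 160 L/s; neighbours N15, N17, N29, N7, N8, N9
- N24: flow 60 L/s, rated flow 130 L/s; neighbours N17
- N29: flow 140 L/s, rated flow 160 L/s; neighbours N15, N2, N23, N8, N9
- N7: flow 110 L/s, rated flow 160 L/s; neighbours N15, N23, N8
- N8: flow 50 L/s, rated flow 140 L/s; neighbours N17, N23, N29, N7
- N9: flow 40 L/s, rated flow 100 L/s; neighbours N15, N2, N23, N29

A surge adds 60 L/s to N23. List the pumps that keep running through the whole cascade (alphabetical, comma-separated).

N24

Round 1 — N23 at 170 > 160. N23 seizes.
  N23 sheds 170 L/s to N15, N17, N29, N7, N8, N9: 28 each (2 lost).
    N15: 60+28 = 88 ≤ 120
    N17: 20+28 = 48 ≤ 60
    N29: 140+28 = 168 > 160
    N7: 110+28 = 138 ≤ 160
    N8: 50+28 = 78 ≤ 140
    N9: 40+28 = 68 ≤ 100
Round 2 — N29 seizes.
  N29 sheds 168 L/s to N15, N2, N8, N9: 42 each.
    N15: 88+42 = 130 > 120
    N2: 80+42 = 122 > 110
    N8: 78+42 = 120 ≤ 140
    N9: 68+42 = 110 > 100
Round 3 — N15, N2, N9 seize.
  N15 sheds 130 L/s to N17, N7: 65 each.
    N17: 48+65 = 113 > 60
    N7: 138+65 = 203 > 160
  N2 sheds 122 L/s: no online neighbours, lost.
  N9 sheds 110 L/s: no online neighbours, lost.
Round 4 — N17, N7 seize.
  N17 sheds 113 L/s to N24, N8: 56 each (1 lost).
    N24: 60+56 = 116 ≤ 130
    N8: 120+56 = 176 > 140
  N7 sheds 203 L/s to N8: 203 each.
    N8: 176+203 = 379 > 140
Round 5 — N8 seizes.
  N8 sheds 379 L/s: no online neighbours, lost.
No further seizures.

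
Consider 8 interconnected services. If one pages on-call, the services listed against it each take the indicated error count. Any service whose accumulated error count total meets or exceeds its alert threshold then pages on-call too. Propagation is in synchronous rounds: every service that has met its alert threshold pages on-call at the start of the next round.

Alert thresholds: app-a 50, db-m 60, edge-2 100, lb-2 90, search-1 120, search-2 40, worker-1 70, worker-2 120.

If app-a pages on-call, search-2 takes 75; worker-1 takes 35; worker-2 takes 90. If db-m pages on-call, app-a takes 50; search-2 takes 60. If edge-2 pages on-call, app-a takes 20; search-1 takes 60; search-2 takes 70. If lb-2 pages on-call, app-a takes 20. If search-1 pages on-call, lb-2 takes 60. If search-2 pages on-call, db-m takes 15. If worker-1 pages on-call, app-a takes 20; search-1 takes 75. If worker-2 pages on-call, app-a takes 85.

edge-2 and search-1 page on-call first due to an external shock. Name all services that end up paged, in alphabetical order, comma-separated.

edge-2, search-1, search-2

Round 1 — edge-2, search-1 page on-call (initial).
  app-a: +20 → 20 < 50
  lb-2: +60 → 60 < 90
  search-2: +70 → 70 ≥ 40
Round 2 — search-2 pages on-call.
  db-m: +15 → 15 < 60
No further pages.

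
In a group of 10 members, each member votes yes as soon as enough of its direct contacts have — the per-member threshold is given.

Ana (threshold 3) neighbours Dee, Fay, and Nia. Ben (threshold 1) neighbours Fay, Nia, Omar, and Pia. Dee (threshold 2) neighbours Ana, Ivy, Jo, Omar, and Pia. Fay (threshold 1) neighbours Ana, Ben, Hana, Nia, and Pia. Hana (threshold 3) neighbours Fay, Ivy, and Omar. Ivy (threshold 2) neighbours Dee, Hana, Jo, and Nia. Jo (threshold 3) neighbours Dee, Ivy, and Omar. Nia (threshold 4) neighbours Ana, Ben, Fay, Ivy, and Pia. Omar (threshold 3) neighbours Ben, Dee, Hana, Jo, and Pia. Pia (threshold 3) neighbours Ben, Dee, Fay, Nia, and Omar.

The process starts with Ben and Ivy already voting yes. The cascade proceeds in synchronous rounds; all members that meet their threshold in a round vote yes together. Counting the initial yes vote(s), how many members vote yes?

3

Round 1 — Ben, Ivy vote yes (initial).
Round 2 — checking thresholds:
  Dee: 1 of 5 neighbours < 2, below threshold.
  Fay: 1 of 5 neighbours ≥ 1, votes yes.
  Hana: 1 of 3 neighbours < 3, below threshold.
  Jo: 1 of 3 neighbours < 3, below threshold.
  Nia: 2 of 5 neighbours < 4, below threshold.
  Omar: 1 of 5 neighbours < 3, below threshold.
  Pia: 1 of 5 neighbours < 3, below threshold.
Round 3 — no new yes votes; cascade stops.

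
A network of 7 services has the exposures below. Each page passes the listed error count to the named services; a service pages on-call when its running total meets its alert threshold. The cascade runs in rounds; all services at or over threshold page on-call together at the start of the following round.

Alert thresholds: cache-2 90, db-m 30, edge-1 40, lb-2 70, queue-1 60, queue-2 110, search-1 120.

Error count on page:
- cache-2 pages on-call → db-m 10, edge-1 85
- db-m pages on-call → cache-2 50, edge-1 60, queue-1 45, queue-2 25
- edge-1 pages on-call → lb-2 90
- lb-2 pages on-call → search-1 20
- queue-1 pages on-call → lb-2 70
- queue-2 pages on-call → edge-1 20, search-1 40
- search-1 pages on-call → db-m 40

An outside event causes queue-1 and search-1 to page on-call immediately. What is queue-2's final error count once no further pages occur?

25

Round 1 — queue-1, search-1 page on-call (initial).
  db-m: +40 → 40 ≥ 30
  lb-2: +70 → 70 ≥ 70
Round 2 — db-m, lb-2 page on-call.
  cache-2: +50 → 50 < 90
  edge-1: +60 → 60 ≥ 40
  queue-2: +25 → 25 < 110
Round 3 — edge-1 pages on-call.
No further pages.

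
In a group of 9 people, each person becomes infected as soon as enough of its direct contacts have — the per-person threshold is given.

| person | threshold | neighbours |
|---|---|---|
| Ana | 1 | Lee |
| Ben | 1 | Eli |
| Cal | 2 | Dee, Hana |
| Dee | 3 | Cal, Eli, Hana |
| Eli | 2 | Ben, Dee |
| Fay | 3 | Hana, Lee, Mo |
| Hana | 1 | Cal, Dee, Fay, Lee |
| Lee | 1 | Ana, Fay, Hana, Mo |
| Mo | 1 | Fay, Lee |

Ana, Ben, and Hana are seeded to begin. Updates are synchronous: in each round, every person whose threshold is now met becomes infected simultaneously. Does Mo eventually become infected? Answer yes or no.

yes

Round 1 — Ana, Ben, Hana become infected (initial).
Round 2 — checking thresholds:
  Cal: 1 of 2 neighbours < 2, below threshold.
  Dee: 1 of 3 neighbours < 3, below threshold.
  Eli: 1 of 2 neighbours < 2, below threshold.
  Fay: 1 of 3 neighbours < 3, below threshold.
  Lee: 2 of 4 neighbours ≥ 1, becomes infected.
Round 3 — checking thresholds:
  Cal: 1 of 2 neighbours < 2, below threshold.
  Dee: 1 of 3 neighbours < 3, below threshold.
  Eli: 1 of 2 neighbours < 2, below threshold.
  Fay: 2 of 3 neighbours < 3, below threshold.
  Mo: 1 of 2 neighbours ≥ 1, becomes infected.
Round 4 — checking thresholds:
  Cal: 1 of 2 neighbours < 2, below threshold.
  Dee: 1 of 3 neighbours < 3, below threshold.
  Eli: 1 of 2 neighbours < 2, below threshold.
  Fay: 3 of 3 neighbours ≥ 3, becomes infected.
Round 5 — no new infections; cascade stops.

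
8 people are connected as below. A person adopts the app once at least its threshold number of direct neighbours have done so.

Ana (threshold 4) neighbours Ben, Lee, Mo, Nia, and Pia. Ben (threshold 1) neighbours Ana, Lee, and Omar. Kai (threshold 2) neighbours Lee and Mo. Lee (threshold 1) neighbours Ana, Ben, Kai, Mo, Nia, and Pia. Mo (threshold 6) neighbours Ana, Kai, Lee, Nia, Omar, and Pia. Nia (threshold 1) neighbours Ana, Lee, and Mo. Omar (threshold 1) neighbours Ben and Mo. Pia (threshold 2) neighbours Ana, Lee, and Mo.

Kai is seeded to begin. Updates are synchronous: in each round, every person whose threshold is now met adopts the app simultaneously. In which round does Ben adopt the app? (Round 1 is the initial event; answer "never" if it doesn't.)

3

Round 1 — Kai adopts the app (initial).
Round 2 — checking thresholds:
  Lee: 1 of 6 neighbours ≥ 1, adopts the app.
  Mo: 1 of 6 neighbours < 6, below threshold.
Round 3 — checking thresholds:
  Ana: 1 of 5 neighbours < 4, below threshold.
  Ben: 1 of 3 neighbours ≥ 1, adopts the app.
  Mo: 2 of 6 neighbours < 6, below threshold.
  Nia: 1 of 3 neighbours ≥ 1, adopts the app.
  Pia: 1 of 3 neighbours < 2, below threshold.
Round 4 — checking thresholds:
  Ana: 3 of 5 neighbours < 4, below threshold.
  Mo: 3 of 6 neighbours < 6, below threshold.
  Omar: 1 of 2 neighbours ≥ 1, adopts the app.
  Pia: 1 of 3 neighbours < 2, below threshold.
Round 5 — no new adoptions; cascade stops.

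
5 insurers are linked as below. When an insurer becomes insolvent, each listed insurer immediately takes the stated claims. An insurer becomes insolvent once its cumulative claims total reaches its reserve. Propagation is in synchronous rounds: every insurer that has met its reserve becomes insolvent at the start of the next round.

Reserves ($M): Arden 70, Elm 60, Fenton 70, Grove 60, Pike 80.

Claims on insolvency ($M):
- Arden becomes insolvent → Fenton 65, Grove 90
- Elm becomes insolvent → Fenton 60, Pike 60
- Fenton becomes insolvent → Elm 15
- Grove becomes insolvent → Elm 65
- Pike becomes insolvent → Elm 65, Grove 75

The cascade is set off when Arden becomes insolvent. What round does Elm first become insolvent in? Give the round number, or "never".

Round 1 — Arden becomes insolvent (initial).
  Fenton: +65 → 65 < 70
  Grove: +90 → 90 ≥ 60
Round 2 — Grove becomes insolvent.
  Elm: +65 → 65 ≥ 60
Round 3 — Elm becomes insolvent.
  Fenton: +60 → 125 ≥ 70
  Pike: +60 → 60 < 80
Round 4 — Fenton becomes insolvent.
No further insolvencies.

3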